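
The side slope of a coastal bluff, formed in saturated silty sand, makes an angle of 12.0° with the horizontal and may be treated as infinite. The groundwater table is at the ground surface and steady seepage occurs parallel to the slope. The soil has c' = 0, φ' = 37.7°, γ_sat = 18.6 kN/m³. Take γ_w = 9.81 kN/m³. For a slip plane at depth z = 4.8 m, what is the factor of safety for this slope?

FS = 1.72

With seepage parallel to the slope and the water table at the surface, the effective normal stress on the slip plane uses the buoyant unit weight γ' = γ_sat − γ_w while the driving shear stress uses γ_sat:
FS = [c' + γ' z cos²β tanφ'] / [γ_sat z sinβ cosβ]
(For c' = 0 this reduces to FS = (γ'/γ_sat)·tanφ'/tanβ.)
γ' = 18.6 − 9.81 = 8.79 kN/m³
Numerator = 0.0 + 8.79·4.8·cos²12.0°·tan37.7° = 0.0 + 8.79·4.8·0.9568·0.7729 = 31.200 kPa
Denominator = 18.6·4.8·sin12.0°·cos12.0° = 18.6·4.8·0.2079·0.9781 = 18.157 kPa
FS = 31.200 / 18.157 = 1.718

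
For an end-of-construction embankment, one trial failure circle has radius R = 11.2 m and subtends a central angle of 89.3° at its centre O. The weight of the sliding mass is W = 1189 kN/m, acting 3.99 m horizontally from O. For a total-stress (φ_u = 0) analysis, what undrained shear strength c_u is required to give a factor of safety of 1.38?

FS = c_u·L_a·R / (W·d), so c_u = FS·W·d / (L_a·R).
Arc length L_a = R·θ = 11.2·(89.3°·π/180) = 11.2·1.5586 = 17.46 m
c_u = 1.38·1189·3.99 / (17.46·11.2) = 6546.9 / 195.51 = 33.49 kPa

c_u = 33.5 kPa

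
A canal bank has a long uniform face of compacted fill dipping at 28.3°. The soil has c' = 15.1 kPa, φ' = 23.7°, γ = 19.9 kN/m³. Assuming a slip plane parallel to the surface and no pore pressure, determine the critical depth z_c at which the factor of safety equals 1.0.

Setting FS = 1.00 in FS = [c' + γz cos²β tanφ'] / [γz sinβ cosβ] and solving for z:
z = c' / [γ cosβ (FS·sinβ − cosβ·tanφ')]
  = 15.1 / [19.9·cos28.3°·(1.00·sin28.3° − cos28.3°·tan23.7°)]
  = 15.1 / [19.9·0.8805·(1.00·0.4741 − 0.8805·0.4390)]
  = 15.1 / 1.5346 = 9.839 m

z_c = 9.84 m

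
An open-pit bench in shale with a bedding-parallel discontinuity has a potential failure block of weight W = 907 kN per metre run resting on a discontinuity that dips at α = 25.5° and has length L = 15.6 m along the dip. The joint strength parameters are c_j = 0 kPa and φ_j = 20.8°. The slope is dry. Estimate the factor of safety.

Resolving the block weight along and normal to the plane and applying the Mohr–Coulomb strength on the joint:
N' = W cosα = 907·cos25.5° = 818.6 kN/m
Driving force T = W sinα = 907·sin25.5° = 390.5 kN/m
Resisting force R = c_j·L + N'·tanφ_j = 0·15.6 + 818.6·tan20.8° = 0.0 + 311.0 = 311.0 kN/m
FS = R / T = 311.0 / 390.5 = 0.796

FS = 0.80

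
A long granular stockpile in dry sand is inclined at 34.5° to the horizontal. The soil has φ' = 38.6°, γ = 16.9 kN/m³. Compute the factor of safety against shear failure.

FS = 1.16

For a dry cohesionless infinite slope the factor of safety is FS = tanφ' / tanβ.
FS = tan38.6° / tan34.5° = 0.7983 / 0.6873 = 1.162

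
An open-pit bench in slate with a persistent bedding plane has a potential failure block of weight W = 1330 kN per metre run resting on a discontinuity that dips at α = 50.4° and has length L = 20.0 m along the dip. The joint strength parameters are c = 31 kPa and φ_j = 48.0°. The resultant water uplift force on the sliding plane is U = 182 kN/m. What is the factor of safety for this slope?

Resolving the block weight along and normal to the plane and applying the Mohr–Coulomb strength on the joint:
N' = W cosα − U = 1330·cos50.4° − 182 = 665.8 kN/m
Driving force T = W sinα = 1330·sin50.4° = 1024.8 kN/m
Resisting force R = c·L + N'·tanφ_j = 31·20.0 + 665.8·tan48.0° = 620.0 + 739.4 = 1359.4 kN/m
FS = R / T = 1359.4 / 1024.8 = 1.327

FS = 1.33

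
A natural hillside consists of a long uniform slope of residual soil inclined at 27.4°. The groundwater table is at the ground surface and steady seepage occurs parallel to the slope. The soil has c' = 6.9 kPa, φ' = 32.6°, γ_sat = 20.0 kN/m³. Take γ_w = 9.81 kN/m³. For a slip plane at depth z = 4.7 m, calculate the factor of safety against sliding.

With seepage parallel to the slope and the water table at the surface, the effective normal stress on the slip plane uses the buoyant unit weight γ' = γ_sat − γ_w while the driving shear stress uses γ_sat:
FS = [c' + γ' z cos²β tanφ'] / [γ_sat z sinβ cosβ]
γ' = 20.0 − 9.81 = 10.19 kN/m³
Numerator = 6.9 + 10.19·4.7·cos²27.4°·tan32.6° = 6.9 + 10.19·4.7·0.7882·0.6395 = 31.042 kPa
Denominator = 20.0·4.7·sin27.4°·cos27.4° = 20.0·4.7·0.4602·0.8878 = 38.406 kPa
FS = 31.042 / 38.406 = 0.808

FS = 0.81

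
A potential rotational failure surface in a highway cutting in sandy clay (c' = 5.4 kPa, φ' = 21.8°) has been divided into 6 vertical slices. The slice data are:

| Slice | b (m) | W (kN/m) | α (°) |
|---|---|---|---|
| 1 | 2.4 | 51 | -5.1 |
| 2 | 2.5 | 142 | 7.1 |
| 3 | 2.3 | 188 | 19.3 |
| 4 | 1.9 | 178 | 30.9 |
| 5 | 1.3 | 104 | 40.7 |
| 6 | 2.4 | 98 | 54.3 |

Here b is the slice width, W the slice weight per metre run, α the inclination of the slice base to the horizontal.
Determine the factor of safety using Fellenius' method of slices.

FS = 1.10

Ordinary method of slices: FS = Σ[c'·Δl_i + (W_i cosα_i)·tanφ'] / Σ W_i sinα_i, with Δl_i = b_i / cosα_i.
Slice 1: Δl = 2.4/cos(-5.1°) = 2.410 m; N'_1 = 51·cos(-5.1°) = 50.8; c'Δl = 13.01; W sinα = -4.5
Slice 2: Δl = 2.5/cos7.1° = 2.519 m; N'_2 = 142·cos7.1° = 140.9; c'Δl = 13.60; W sinα = 17.6
Slice 3: Δl = 2.3/cos19.3° = 2.437 m; N'_3 = 188·cos19.3° = 177.4; c'Δl = 13.16; W sinα = 62.1
Slice 4: Δl = 1.9/cos30.9° = 2.214 m; N'_4 = 178·cos30.9° = 152.7; c'Δl = 11.96; W sinα = 91.4
Slice 5: Δl = 1.3/cos40.7° = 1.715 m; N'_5 = 104·cos40.7° = 78.8; c'Δl = 9.26; W sinα = 67.8
Slice 6: Δl = 2.4/cos54.3° = 4.113 m; N'_6 = 98·cos54.3° = 57.2; c'Δl = 22.21; W sinα = 79.6
Σc'Δl = 83.2 kN/m; ΣN' = 657.9 kN/m; ΣW sinα = 314.0 kN/m
Resisting = 83.2 + 657.9·tan21.8° = 83.2 + 263.1 = 346.3 kN/m
FS = 346.3 / 314.0 = 1.103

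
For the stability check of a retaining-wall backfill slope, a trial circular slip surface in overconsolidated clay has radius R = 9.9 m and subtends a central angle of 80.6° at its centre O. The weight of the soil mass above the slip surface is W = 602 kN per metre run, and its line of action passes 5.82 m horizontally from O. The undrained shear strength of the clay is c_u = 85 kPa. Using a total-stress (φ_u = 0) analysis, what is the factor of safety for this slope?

Taking moments about the centre O, the resisting moment is provided by the undrained shear strength acting along the arc:
Arc length L_a = R·θ = 9.9·(80.6°·π/180) = 9.9·1.4067 = 13.93 m
M_R = c_u·L_a·R = 85·13.93·9.9 = 11719.3 kN·m/m
M_D = W·d = 602·5.82 = 3503.6 kN·m/m
FS = M_R / M_D = 11719.3 / 3503.6 = 3.345

FS = 3.34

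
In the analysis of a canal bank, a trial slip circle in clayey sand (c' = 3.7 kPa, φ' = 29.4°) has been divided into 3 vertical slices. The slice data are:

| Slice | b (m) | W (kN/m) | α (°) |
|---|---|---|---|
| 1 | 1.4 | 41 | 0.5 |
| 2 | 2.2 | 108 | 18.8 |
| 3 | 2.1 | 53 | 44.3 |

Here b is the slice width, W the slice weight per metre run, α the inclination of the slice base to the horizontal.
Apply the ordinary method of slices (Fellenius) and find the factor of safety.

Ordinary method of slices: FS = Σ[c'·Δl_i + (W_i cosα_i)·tanφ'] / Σ W_i sinα_i, with Δl_i = b_i / cosα_i.
Slice 1: Δl = 1.4/cos0.5° = 1.400 m; N'_1 = 41·cos0.5° = 41.0; c'Δl = 5.18; W sinα = 0.4
Slice 2: Δl = 2.2/cos18.8° = 2.324 m; N'_2 = 108·cos18.8° = 102.2; c'Δl = 8.60; W sinα = 34.8
Slice 3: Δl = 2.1/cos44.3° = 2.934 m; N'_3 = 53·cos44.3° = 37.9; c'Δl = 10.86; W sinα = 37.0
Σc'Δl = 24.6 kN/m; ΣN' = 181.2 kN/m; ΣW sinα = 72.2 kN/m
Resisting = 24.6 + 181.2·tan29.4° = 24.6 + 102.1 = 126.7 kN/m
FS = 126.7 / 72.2 = 1.756

FS = 1.76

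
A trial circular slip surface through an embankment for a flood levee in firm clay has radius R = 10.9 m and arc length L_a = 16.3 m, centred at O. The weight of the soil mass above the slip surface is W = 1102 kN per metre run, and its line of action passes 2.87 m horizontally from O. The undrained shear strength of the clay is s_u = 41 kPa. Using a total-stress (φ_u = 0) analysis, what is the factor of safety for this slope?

FS = 2.30

Taking moments about the centre O, the resisting moment is provided by the undrained shear strength acting along the arc:
M_R = s_u·L_a·R = 41·16.30·10.9 = 7284.5 kN·m/m
M_D = W·d = 1102·2.87 = 3162.7 kN·m/m
FS = M_R / M_D = 7284.5 / 3162.7 = 2.303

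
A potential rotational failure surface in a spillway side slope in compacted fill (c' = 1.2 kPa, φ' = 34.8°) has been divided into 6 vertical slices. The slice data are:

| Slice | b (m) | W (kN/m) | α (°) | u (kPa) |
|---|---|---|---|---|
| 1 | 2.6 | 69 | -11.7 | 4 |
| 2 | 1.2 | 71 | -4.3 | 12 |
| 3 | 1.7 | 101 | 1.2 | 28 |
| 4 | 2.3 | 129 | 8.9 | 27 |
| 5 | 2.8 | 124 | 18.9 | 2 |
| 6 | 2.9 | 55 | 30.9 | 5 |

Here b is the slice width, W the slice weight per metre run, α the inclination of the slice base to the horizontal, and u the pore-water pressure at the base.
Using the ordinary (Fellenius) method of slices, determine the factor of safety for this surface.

FS = 3.88

Ordinary method of slices: FS = Σ[c'·Δl_i + (W_i cosα_i − u_i·Δl_i)·tanφ'] / Σ W_i sinα_i, with Δl_i = b_i / cosα_i.
Slice 1: Δl = 2.6/cos(-11.7°) = 2.655 m; N'_1 = 69·cos(-11.7°) − 4·2.655 = 56.9; c'Δl = 3.19; W sinα = -14.0
Slice 2: Δl = 1.2/cos(-4.3°) = 1.203 m; N'_2 = 71·cos(-4.3°) − 12·1.203 = 56.4; c'Δl = 1.44; W sinα = -5.3
Slice 3: Δl = 1.7/cos1.2° = 1.700 m; N'_3 = 101·cos1.2° − 28·1.700 = 53.4; c'Δl = 2.04; W sinα = 2.1
Slice 4: Δl = 2.3/cos8.9° = 2.328 m; N'_4 = 129·cos8.9° − 27·2.328 = 64.6; c'Δl = 2.79; W sinα = 20.0
Slice 5: Δl = 2.8/cos18.9° = 2.960 m; N'_5 = 124·cos18.9° − 2·2.960 = 111.4; c'Δl = 3.55; W sinα = 40.2
Slice 6: Δl = 2.9/cos30.9° = 3.380 m; N'_6 = 55·cos30.9° − 5·3.380 = 30.3; c'Δl = 4.06; W sinα = 28.2
Σc'Δl = 17.1 kN/m; ΣN' = 373.0 kN/m; ΣW sinα = 71.2 kN/m
Resisting = 17.1 + 373.0·tan34.8° = 17.1 + 259.2 = 276.3 kN/m
FS = 276.3 / 71.2 = 3.882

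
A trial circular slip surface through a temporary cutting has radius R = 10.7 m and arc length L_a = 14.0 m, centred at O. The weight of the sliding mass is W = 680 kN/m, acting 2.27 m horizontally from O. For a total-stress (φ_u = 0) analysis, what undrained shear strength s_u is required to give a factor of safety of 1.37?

s_u = 14.1 kPa

FS = s_u·L_a·R / (W·d), so s_u = FS·W·d / (L_a·R).
s_u = 1.37·680·2.27 / (14.00·10.7) = 2114.7 / 149.80 = 14.12 kPa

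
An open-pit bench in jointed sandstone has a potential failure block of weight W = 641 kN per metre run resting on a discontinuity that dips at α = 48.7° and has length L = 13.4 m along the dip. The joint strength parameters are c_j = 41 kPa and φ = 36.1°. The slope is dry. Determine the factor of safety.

Resolving the block weight along and normal to the plane and applying the Mohr–Coulomb strength on the joint:
N' = W cosα = 641·cos48.7° = 423.1 kN/m
Driving force T = W sinα = 641·sin48.7° = 481.6 kN/m
Resisting force R = c_j·L + N'·tanφ = 41·13.4 + 423.1·tan36.1° = 549.4 + 308.5 = 857.9 kN/m
FS = R / T = 857.9 / 481.6 = 1.782

FS = 1.78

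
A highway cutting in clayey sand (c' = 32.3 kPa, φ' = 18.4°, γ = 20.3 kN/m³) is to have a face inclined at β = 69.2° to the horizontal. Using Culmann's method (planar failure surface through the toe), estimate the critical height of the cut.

Culmann's analysis gives the critical failure plane at α_cr = (β + φ')/2 = (69.2 + 18.4)/2 = 43.8°, and the critical height
H_c = (4c'/γ) · sinβ cosφ' / [1 − cos(β − φ')]
    = (4·32.3/20.3) · sin69.2°·cos18.4° / [1 − cos(50.8°)]
    = 6.365 · 0.9348·0.9489 / [1 − 0.6320]
    = 6.365 · 0.8870 / 0.3680
    = 15.34 m

H_c = 15.34 m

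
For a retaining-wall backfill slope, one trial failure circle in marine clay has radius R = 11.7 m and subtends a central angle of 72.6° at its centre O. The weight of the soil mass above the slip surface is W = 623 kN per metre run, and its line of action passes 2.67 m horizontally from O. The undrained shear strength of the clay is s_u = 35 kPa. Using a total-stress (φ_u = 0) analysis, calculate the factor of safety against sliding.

Taking moments about the centre O, the resisting moment is provided by the undrained shear strength acting along the arc:
Arc length L_a = R·θ = 11.7·(72.6°·π/180) = 11.7·1.2671 = 14.83 m
M_R = s_u·L_a·R = 35·14.83·11.7 = 6070.9 kN·m/m
M_D = W·d = 623·2.67 = 1663.4 kN·m/m
FS = M_R / M_D = 6070.9 / 1663.4 = 3.650

FS = 3.65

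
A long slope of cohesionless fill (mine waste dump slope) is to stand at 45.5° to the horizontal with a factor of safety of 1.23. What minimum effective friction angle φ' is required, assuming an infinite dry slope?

FS = tanφ'/tanβ ⇒ tanφ' = FS · tanβ = 1.23 · tan45.5° = 1.2517
φ' = arctan(1.2517) = 51.38°

φ' = 51.4°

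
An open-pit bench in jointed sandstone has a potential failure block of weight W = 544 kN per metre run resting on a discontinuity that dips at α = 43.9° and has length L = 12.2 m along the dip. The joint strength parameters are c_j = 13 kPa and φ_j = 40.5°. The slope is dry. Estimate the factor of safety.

FS = 1.31

Resolving the block weight along and normal to the plane and applying the Mohr–Coulomb strength on the joint:
N' = W cosα = 544·cos43.9° = 392.0 kN/m
Driving force T = W sinα = 544·sin43.9° = 377.2 kN/m
Resisting force R = c_j·L + N'·tanφ_j = 13·12.2 + 392.0·tan40.5° = 158.6 + 334.8 = 493.4 kN/m
FS = R / T = 493.4 / 377.2 = 1.308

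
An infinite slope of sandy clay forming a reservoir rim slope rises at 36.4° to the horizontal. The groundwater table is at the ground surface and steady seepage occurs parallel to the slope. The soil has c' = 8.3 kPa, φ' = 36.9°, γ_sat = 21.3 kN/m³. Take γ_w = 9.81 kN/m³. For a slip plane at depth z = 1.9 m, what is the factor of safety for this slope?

With seepage parallel to the slope and the water table at the surface, the effective normal stress on the slip plane uses the buoyant unit weight γ' = γ_sat − γ_w while the driving shear stress uses γ_sat:
FS = [c' + γ' z cos²β tanφ'] / [γ_sat z sinβ cosβ]
γ' = 21.3 − 9.81 = 11.49 kN/m³
Numerator = 8.3 + 11.49·1.9·cos²36.4°·tan36.9° = 8.3 + 11.49·1.9·0.6479·0.7508 = 18.919 kPa
Denominator = 21.3·1.9·sin36.4°·cos36.4° = 21.3·1.9·0.5934·0.8049 = 19.330 kPa
FS = 18.919 / 19.330 = 0.979

FS = 0.98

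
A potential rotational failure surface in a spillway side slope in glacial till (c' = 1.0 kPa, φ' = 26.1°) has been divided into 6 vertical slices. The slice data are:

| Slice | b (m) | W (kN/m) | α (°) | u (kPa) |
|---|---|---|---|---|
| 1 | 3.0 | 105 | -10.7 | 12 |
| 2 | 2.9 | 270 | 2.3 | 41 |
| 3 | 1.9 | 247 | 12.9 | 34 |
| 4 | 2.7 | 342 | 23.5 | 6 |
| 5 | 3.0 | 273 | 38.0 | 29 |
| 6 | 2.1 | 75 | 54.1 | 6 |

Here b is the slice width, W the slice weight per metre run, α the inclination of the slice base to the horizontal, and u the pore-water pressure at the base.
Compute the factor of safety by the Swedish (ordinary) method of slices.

Ordinary method of slices: FS = Σ[c'·Δl_i + (W_i cosα_i − u_i·Δl_i)·tanφ'] / Σ W_i sinα_i, with Δl_i = b_i / cosα_i.
Slice 1: Δl = 3.0/cos(-10.7°) = 3.053 m; N'_1 = 105·cos(-10.7°) − 12·3.053 = 66.5; c'Δl = 3.05; W sinα = -19.5
Slice 2: Δl = 2.9/cos2.3° = 2.902 m; N'_2 = 270·cos2.3° − 41·2.902 = 150.8; c'Δl = 2.90; W sinα = 10.8
Slice 3: Δl = 1.9/cos12.9° = 1.949 m; N'_3 = 247·cos12.9° − 34·1.949 = 174.5; c'Δl = 1.95; W sinα = 55.1
Slice 4: Δl = 2.7/cos23.5° = 2.944 m; N'_4 = 342·cos23.5° − 6·2.944 = 296.0; c'Δl = 2.94; W sinα = 136.4
Slice 5: Δl = 3.0/cos38.0° = 3.807 m; N'_5 = 273·cos38.0° − 29·3.807 = 104.7; c'Δl = 3.81; W sinα = 168.1
Slice 6: Δl = 2.1/cos54.1° = 3.581 m; N'_6 = 75·cos54.1° − 6·3.581 = 22.5; c'Δl = 3.58; W sinα = 60.8
Σc'Δl = 18.2 kN/m; ΣN' = 815.0 kN/m; ΣW sinα = 411.7 kN/m
Resisting = 18.2 + 815.0·tan26.1° = 18.2 + 399.3 = 417.5 kN/m
FS = 417.5 / 411.7 = 1.014

FS = 1.01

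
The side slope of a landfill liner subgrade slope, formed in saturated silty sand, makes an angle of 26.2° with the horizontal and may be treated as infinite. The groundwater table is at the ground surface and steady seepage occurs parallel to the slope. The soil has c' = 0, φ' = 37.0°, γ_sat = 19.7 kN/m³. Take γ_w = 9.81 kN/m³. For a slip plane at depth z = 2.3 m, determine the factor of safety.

FS = 0.77

With seepage parallel to the slope and the water table at the surface, the effective normal stress on the slip plane uses the buoyant unit weight γ' = γ_sat − γ_w while the driving shear stress uses γ_sat:
FS = [c' + γ' z cos²β tanφ'] / [γ_sat z sinβ cosβ]
(For c' = 0 this reduces to FS = (γ'/γ_sat)·tanφ'/tanβ.)
γ' = 19.7 − 9.81 = 9.89 kN/m³
Numerator = 0.0 + 9.89·2.3·cos²26.2°·tan37.0° = 0.0 + 9.89·2.3·0.8051·0.7536 = 13.800 kPa
Denominator = 19.7·2.3·sin26.2°·cos26.2° = 19.7·2.3·0.4415·0.8973 = 17.949 kPa
FS = 13.800 / 17.949 = 0.769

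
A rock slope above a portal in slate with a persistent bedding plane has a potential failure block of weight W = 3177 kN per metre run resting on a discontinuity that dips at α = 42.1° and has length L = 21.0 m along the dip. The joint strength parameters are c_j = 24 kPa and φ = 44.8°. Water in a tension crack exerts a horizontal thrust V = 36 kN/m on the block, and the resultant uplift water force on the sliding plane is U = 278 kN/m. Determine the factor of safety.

FS = 1.18

Resolving the block weight along and normal to the plane and applying the Mohr–Coulomb strength on the joint:
N' = W cosα − U − V sinα = 3177·cos42.1° − 278 − 36·sin42.1° = 2055.1 kN/m
Driving force T = W sinα + V cosα = 3177·sin42.1° + 36·cos42.1° = 2156.7 kN/m
Resisting force R = c_j·L + N'·tanφ = 24·21.0 + 2055.1·tan44.8° = 504.0 + 2040.8 = 2544.8 kN/m
FS = R / T = 2544.8 / 2156.7 = 1.180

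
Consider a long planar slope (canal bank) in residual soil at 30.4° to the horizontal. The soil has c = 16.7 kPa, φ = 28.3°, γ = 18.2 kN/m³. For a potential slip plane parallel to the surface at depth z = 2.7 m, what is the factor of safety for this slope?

FS = 1.70

For an infinite slope with a slip plane parallel to the surface (no pore pressure): FS = [c + γz cos²β tanφ] / [γz sinβ cosβ].
γz = 18.2·2.7 = 49.14 kN/m²
Numerator = 16.7 + 49.14·cos²30.4°·tan28.3° = 16.7 + 49.14·0.7439·0.5384 = 36.384 kPa
Denominator = 49.14·sin30.4°·cos30.4° = 49.14·0.5060·0.8625 = 21.448 kPa
FS = 36.384 / 21.448 = 1.696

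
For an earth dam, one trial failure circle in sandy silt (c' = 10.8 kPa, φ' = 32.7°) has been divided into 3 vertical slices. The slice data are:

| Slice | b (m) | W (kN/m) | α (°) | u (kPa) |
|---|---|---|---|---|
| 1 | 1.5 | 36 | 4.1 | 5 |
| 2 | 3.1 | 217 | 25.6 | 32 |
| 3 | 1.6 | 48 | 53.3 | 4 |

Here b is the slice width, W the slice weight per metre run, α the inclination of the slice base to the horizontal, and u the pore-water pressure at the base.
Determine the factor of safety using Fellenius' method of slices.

FS = 1.24

Ordinary method of slices: FS = Σ[c'·Δl_i + (W_i cosα_i − u_i·Δl_i)·tanφ'] / Σ W_i sinα_i, with Δl_i = b_i / cosα_i.
Slice 1: Δl = 1.5/cos4.1° = 1.504 m; N'_1 = 36·cos4.1° − 5·1.504 = 28.4; c'Δl = 16.24; W sinα = 2.6
Slice 2: Δl = 3.1/cos25.6° = 3.437 m; N'_2 = 217·cos25.6° − 32·3.437 = 85.7; c'Δl = 37.12; W sinα = 93.8
Slice 3: Δl = 1.6/cos53.3° = 2.677 m; N'_3 = 48·cos53.3° − 4·2.677 = 18.0; c'Δl = 28.91; W sinα = 38.5
Σc'Δl = 82.3 kN/m; ΣN' = 132.1 kN/m; ΣW sinα = 134.8 kN/m
Resisting = 82.3 + 132.1·tan32.7° = 82.3 + 84.8 = 167.1 kN/m
FS = 167.1 / 134.8 = 1.239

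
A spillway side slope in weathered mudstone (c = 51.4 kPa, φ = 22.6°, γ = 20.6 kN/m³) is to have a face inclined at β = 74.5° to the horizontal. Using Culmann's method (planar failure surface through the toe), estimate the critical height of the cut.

Culmann's analysis gives the critical failure plane at α_cr = (β + φ)/2 = (74.5 + 22.6)/2 = 48.5°, and the critical height
H_c = (4c/γ) · sinβ cosφ / [1 − cos(β − φ)]
    = (4·51.4/20.6) · sin74.5°·cos22.6° / [1 − cos(51.9°)]
    = 9.981 · 0.9636·0.9232 / [1 − 0.6170]
    = 9.981 · 0.8896 / 0.3830
    = 23.19 m

H_c = 23.19 m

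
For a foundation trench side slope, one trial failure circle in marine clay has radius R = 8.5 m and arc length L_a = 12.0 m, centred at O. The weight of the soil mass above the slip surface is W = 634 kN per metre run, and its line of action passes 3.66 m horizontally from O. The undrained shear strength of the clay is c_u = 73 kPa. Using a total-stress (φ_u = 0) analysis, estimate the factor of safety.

Taking moments about the centre O, the resisting moment is provided by the undrained shear strength acting along the arc:
M_R = c_u·L_a·R = 73·12.00·8.5 = 7446.0 kN·m/m
M_D = W·d = 634·3.66 = 2320.4 kN·m/m
FS = M_R / M_D = 7446.0 / 2320.4 = 3.209

FS = 3.21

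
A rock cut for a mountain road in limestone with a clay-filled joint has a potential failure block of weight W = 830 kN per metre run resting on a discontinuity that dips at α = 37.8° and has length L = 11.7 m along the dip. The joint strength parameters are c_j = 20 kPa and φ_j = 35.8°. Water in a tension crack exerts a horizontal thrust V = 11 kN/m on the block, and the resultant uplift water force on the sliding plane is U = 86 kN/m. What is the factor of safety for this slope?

FS = 1.24

Resolving the block weight along and normal to the plane and applying the Mohr–Coulomb strength on the joint:
N' = W cosα − U − V sinα = 830·cos37.8° − 86 − 11·sin37.8° = 563.1 kN/m
Driving force T = W sinα + V cosα = 830·sin37.8° + 11·cos37.8° = 517.4 kN/m
Resisting force R = c_j·L + N'·tanφ_j = 20·11.7 + 563.1·tan35.8° = 234.0 + 406.1 = 640.1 kN/m
FS = R / T = 640.1 / 517.4 = 1.237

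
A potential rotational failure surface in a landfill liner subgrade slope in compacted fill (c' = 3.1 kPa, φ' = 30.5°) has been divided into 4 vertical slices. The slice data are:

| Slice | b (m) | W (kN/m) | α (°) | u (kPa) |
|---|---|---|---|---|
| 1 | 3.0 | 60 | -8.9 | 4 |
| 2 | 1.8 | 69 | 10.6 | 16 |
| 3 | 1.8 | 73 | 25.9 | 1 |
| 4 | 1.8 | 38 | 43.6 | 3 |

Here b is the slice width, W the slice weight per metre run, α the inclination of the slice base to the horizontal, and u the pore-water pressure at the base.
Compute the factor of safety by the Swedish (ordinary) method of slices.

Ordinary method of slices: FS = Σ[c'·Δl_i + (W_i cosα_i − u_i·Δl_i)·tanφ'] / Σ W_i sinα_i, with Δl_i = b_i / cosα_i.
Slice 1: Δl = 3.0/cos(-8.9°) = 3.037 m; N'_1 = 60·cos(-8.9°) − 4·3.037 = 47.1; c'Δl = 9.41; W sinα = -9.3
Slice 2: Δl = 1.8/cos10.6° = 1.831 m; N'_2 = 69·cos10.6° − 16·1.831 = 38.5; c'Δl = 5.68; W sinα = 12.7
Slice 3: Δl = 1.8/cos25.9° = 2.001 m; N'_3 = 73·cos25.9° − 1·2.001 = 63.7; c'Δl = 6.20; W sinα = 31.9
Slice 4: Δl = 1.8/cos43.6° = 2.486 m; N'_4 = 38·cos43.6° − 3·2.486 = 20.1; c'Δl = 7.71; W sinα = 26.2
Σc'Δl = 29.0 kN/m; ΣN' = 169.4 kN/m; ΣW sinα = 61.5 kN/m
Resisting = 29.0 + 169.4·tan30.5° = 29.0 + 99.8 = 128.8 kN/m
FS = 128.8 / 61.5 = 2.094

FS = 2.09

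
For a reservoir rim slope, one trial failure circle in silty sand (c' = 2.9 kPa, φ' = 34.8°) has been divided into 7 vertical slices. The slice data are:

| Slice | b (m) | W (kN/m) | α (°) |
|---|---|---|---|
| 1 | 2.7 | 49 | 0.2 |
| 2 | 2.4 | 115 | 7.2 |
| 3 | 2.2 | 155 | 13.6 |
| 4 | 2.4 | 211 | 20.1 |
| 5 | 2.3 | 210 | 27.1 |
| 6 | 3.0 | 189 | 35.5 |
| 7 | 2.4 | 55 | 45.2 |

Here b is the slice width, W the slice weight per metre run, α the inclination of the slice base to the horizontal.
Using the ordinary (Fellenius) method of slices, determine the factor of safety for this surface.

Ordinary method of slices: FS = Σ[c'·Δl_i + (W_i cosα_i)·tanφ'] / Σ W_i sinα_i, with Δl_i = b_i / cosα_i.
Slice 1: Δl = 2.7/cos0.2° = 2.700 m; N'_1 = 49·cos0.2° = 49.0; c'Δl = 7.83; W sinα = 0.2
Slice 2: Δl = 2.4/cos7.2° = 2.419 m; N'_2 = 115·cos7.2° = 114.1; c'Δl = 7.02; W sinα = 14.4
Slice 3: Δl = 2.2/cos13.6° = 2.263 m; N'_3 = 155·cos13.6° = 150.7; c'Δl = 6.56; W sinα = 36.4
Slice 4: Δl = 2.4/cos20.1° = 2.556 m; N'_4 = 211·cos20.1° = 198.1; c'Δl = 7.41; W sinα = 72.5
Slice 5: Δl = 2.3/cos27.1° = 2.584 m; N'_5 = 210·cos27.1° = 186.9; c'Δl = 7.49; W sinα = 95.7
Slice 6: Δl = 3.0/cos35.5° = 3.685 m; N'_6 = 189·cos35.5° = 153.9; c'Δl = 10.69; W sinα = 109.8
Slice 7: Δl = 2.4/cos45.2° = 3.406 m; N'_7 = 55·cos45.2° = 38.8; c'Δl = 9.88; W sinα = 39.0
Σc'Δl = 56.9 kN/m; ΣN' = 891.5 kN/m; ΣW sinα = 368.0 kN/m
Resisting = 56.9 + 891.5·tan34.8° = 56.9 + 619.6 = 676.5 kN/m
FS = 676.5 / 368.0 = 1.838

FS = 1.84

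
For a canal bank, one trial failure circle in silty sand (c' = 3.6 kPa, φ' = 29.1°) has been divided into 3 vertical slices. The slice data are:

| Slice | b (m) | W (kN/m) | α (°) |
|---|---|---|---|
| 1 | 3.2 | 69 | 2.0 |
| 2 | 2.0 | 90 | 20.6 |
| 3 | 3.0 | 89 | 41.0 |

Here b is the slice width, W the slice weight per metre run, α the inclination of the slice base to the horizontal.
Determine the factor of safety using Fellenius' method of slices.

FS = 1.69

Ordinary method of slices: FS = Σ[c'·Δl_i + (W_i cosα_i)·tanφ'] / Σ W_i sinα_i, with Δl_i = b_i / cosα_i.
Slice 1: Δl = 3.2/cos2.0° = 3.202 m; N'_1 = 69·cos2.0° = 69.0; c'Δl = 11.53; W sinα = 2.4
Slice 2: Δl = 2.0/cos20.6° = 2.137 m; N'_2 = 90·cos20.6° = 84.2; c'Δl = 7.69; W sinα = 31.7
Slice 3: Δl = 3.0/cos41.0° = 3.975 m; N'_3 = 89·cos41.0° = 67.2; c'Δl = 14.31; W sinα = 58.4
Σc'Δl = 33.5 kN/m; ΣN' = 220.4 kN/m; ΣW sinα = 92.5 kN/m
Resisting = 33.5 + 220.4·tan29.1° = 33.5 + 122.7 = 156.2 kN/m
FS = 156.2 / 92.5 = 1.689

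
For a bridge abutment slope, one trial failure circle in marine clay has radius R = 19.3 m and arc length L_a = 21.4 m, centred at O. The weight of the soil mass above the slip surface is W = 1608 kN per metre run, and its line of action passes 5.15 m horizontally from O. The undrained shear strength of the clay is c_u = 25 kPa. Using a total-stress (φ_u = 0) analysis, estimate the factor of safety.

Taking moments about the centre O, the resisting moment is provided by the undrained shear strength acting along the arc:
M_R = c_u·L_a·R = 25·21.40·19.3 = 10325.5 kN·m/m
M_D = W·d = 1608·5.15 = 8281.2 kN·m/m
FS = M_R / M_D = 10325.5 / 8281.2 = 1.247

FS = 1.25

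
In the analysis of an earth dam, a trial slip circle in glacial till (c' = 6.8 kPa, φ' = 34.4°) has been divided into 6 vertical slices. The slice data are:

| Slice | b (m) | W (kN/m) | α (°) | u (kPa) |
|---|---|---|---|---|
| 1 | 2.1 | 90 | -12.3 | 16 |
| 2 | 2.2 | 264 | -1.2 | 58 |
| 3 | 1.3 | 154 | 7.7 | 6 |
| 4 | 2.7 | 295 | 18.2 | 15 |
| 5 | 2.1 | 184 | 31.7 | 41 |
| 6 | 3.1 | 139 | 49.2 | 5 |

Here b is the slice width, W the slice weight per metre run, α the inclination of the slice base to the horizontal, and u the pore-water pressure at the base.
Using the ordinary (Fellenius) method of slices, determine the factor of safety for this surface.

FS = 2.01

Ordinary method of slices: FS = Σ[c'·Δl_i + (W_i cosα_i − u_i·Δl_i)·tanφ'] / Σ W_i sinα_i, with Δl_i = b_i / cosα_i.
Slice 1: Δl = 2.1/cos(-12.3°) = 2.149 m; N'_1 = 90·cos(-12.3°) − 16·2.149 = 53.5; c'Δl = 14.62; W sinα = -19.2
Slice 2: Δl = 2.2/cos(-1.2°) = 2.200 m; N'_2 = 264·cos(-1.2°) − 58·2.200 = 136.3; c'Δl = 14.96; W sinα = -5.5
Slice 3: Δl = 1.3/cos7.7° = 1.312 m; N'_3 = 154·cos7.7° − 6·1.312 = 144.7; c'Δl = 8.92; W sinα = 20.6
Slice 4: Δl = 2.7/cos18.2° = 2.842 m; N'_4 = 295·cos18.2° − 15·2.842 = 237.6; c'Δl = 19.33; W sinα = 92.1
Slice 5: Δl = 2.1/cos31.7° = 2.468 m; N'_5 = 184·cos31.7° − 41·2.468 = 55.4; c'Δl = 16.78; W sinα = 96.7
Slice 6: Δl = 3.1/cos49.2° = 4.744 m; N'_6 = 139·cos49.2° − 5·4.744 = 67.1; c'Δl = 32.26; W sinα = 105.2
Σc'Δl = 106.9 kN/m; ΣN' = 694.7 kN/m; ΣW sinα = 290.0 kN/m
Resisting = 106.9 + 694.7·tan34.4° = 106.9 + 475.6 = 582.5 kN/m
FS = 582.5 / 290.0 = 2.009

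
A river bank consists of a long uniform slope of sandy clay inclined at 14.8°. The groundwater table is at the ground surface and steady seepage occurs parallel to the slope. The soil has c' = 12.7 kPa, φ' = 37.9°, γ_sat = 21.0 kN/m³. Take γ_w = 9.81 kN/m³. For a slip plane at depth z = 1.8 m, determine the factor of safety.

FS = 2.93

With seepage parallel to the slope and the water table at the surface, the effective normal stress on the slip plane uses the buoyant unit weight γ' = γ_sat − γ_w while the driving shear stress uses γ_sat:
FS = [c' + γ' z cos²β tanφ'] / [γ_sat z sinβ cosβ]
γ' = 21.0 − 9.81 = 11.19 kN/m³
Numerator = 12.7 + 11.19·1.8·cos²14.8°·tan37.9° = 12.7 + 11.19·1.8·0.9347·0.7785 = 27.357 kPa
Denominator = 21.0·1.8·sin14.8°·cos14.8° = 21.0·1.8·0.2554·0.9668 = 9.336 kPa
FS = 27.357 / 9.336 = 2.930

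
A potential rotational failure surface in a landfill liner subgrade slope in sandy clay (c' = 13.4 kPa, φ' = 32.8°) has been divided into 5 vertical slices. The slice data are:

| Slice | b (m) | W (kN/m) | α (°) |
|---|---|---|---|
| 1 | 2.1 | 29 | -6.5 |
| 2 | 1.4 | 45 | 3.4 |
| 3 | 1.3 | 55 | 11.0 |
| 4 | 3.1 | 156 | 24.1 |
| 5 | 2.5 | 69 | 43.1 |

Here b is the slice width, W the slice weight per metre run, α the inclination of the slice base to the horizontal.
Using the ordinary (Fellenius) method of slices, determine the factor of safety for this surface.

FS = 3.01

Ordinary method of slices: FS = Σ[c'·Δl_i + (W_i cosα_i)·tanφ'] / Σ W_i sinα_i, with Δl_i = b_i / cosα_i.
Slice 1: Δl = 2.1/cos(-6.5°) = 2.114 m; N'_1 = 29·cos(-6.5°) = 28.8; c'Δl = 28.32; W sinα = -3.3
Slice 2: Δl = 1.4/cos3.4° = 1.402 m; N'_2 = 45·cos3.4° = 44.9; c'Δl = 18.79; W sinα = 2.7
Slice 3: Δl = 1.3/cos11.0° = 1.324 m; N'_3 = 55·cos11.0° = 54.0; c'Δl = 17.75; W sinα = 10.5
Slice 4: Δl = 3.1/cos24.1° = 3.396 m; N'_4 = 156·cos24.1° = 142.4; c'Δl = 45.51; W sinα = 63.7
Slice 5: Δl = 2.5/cos43.1° = 3.424 m; N'_5 = 69·cos43.1° = 50.4; c'Δl = 45.88; W sinα = 47.1
Σc'Δl = 156.2 kN/m; ΣN' = 320.5 kN/m; ΣW sinα = 120.7 kN/m
Resisting = 156.2 + 320.5·tan32.8° = 156.2 + 206.6 = 362.8 kN/m
FS = 362.8 / 120.7 = 3.005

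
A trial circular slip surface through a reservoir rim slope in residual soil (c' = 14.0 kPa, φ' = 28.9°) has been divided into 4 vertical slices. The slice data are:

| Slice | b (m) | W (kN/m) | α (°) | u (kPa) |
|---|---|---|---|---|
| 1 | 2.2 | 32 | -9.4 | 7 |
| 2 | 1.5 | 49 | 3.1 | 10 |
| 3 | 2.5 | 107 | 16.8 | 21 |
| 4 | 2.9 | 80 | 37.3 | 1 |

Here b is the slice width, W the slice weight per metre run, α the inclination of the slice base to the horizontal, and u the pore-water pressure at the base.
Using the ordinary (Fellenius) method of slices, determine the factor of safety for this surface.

Ordinary method of slices: FS = Σ[c'·Δl_i + (W_i cosα_i − u_i·Δl_i)·tanφ'] / Σ W_i sinα_i, with Δl_i = b_i / cosα_i.
Slice 1: Δl = 2.2/cos(-9.4°) = 2.230 m; N'_1 = 32·cos(-9.4°) − 7·2.230 = 16.0; c'Δl = 31.22; W sinα = -5.2
Slice 2: Δl = 1.5/cos3.1° = 1.502 m; N'_2 = 49·cos3.1° − 10·1.502 = 33.9; c'Δl = 21.03; W sinα = 2.6
Slice 3: Δl = 2.5/cos16.8° = 2.611 m; N'_3 = 107·cos16.8° − 21·2.611 = 47.6; c'Δl = 36.56; W sinα = 30.9
Slice 4: Δl = 2.9/cos37.3° = 3.646 m; N'_4 = 80·cos37.3° − 1·3.646 = 60.0; c'Δl = 51.04; W sinα = 48.5
Σc'Δl = 139.8 kN/m; ΣN' = 157.5 kN/m; ΣW sinα = 76.8 kN/m
Resisting = 139.8 + 157.5·tan28.9° = 139.8 + 86.9 = 226.8 kN/m
FS = 226.8 / 76.8 = 2.952

FS = 2.95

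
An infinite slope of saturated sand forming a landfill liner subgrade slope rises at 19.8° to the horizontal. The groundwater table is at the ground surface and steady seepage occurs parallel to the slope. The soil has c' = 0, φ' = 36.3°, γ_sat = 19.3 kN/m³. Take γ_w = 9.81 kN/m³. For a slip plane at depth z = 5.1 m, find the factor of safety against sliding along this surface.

FS = 1.00

With seepage parallel to the slope and the water table at the surface, the effective normal stress on the slip plane uses the buoyant unit weight γ' = γ_sat − γ_w while the driving shear stress uses γ_sat:
FS = [c' + γ' z cos²β tanφ'] / [γ_sat z sinβ cosβ]
(For c' = 0 this reduces to FS = (γ'/γ_sat)·tanφ'/tanβ.)
γ' = 19.3 − 9.81 = 9.49 kN/m³
Numerator = 0.0 + 9.49·5.1·cos²19.8°·tan36.3° = 0.0 + 9.49·5.1·0.8853·0.7346 = 31.473 kPa
Denominator = 19.3·5.1·sin19.8°·cos19.8° = 19.3·5.1·0.3387·0.9409 = 31.371 kPa
FS = 31.473 / 31.371 = 1.003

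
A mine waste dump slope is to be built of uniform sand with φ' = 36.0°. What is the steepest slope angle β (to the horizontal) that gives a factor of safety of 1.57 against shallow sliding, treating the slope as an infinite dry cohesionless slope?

For an infinite dry cohesionless slope FS = tanφ'/tanβ, so tanβ = tanφ' / FS.
tanβ = tan36.0° / 1.57 = 0.7265 / 1.57 = 0.4628
β = arctan(0.4628) = 24.83°

β = 24.8°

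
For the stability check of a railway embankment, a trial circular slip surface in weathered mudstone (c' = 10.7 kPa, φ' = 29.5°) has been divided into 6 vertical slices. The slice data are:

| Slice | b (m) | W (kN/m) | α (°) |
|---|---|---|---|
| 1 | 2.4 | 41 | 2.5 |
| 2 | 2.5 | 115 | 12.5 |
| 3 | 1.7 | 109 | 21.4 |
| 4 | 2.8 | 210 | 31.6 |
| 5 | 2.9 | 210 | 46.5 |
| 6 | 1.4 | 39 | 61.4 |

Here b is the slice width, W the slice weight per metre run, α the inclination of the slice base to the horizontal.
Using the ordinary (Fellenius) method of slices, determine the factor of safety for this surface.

Ordinary method of slices: FS = Σ[c'·Δl_i + (W_i cosα_i)·tanφ'] / Σ W_i sinα_i, with Δl_i = b_i / cosα_i.
Slice 1: Δl = 2.4/cos2.5° = 2.402 m; N'_1 = 41·cos2.5° = 41.0; c'Δl = 25.70; W sinα = 1.8
Slice 2: Δl = 2.5/cos12.5° = 2.561 m; N'_2 = 115·cos12.5° = 112.3; c'Δl = 27.40; W sinα = 24.9
Slice 3: Δl = 1.7/cos21.4° = 1.826 m; N'_3 = 109·cos21.4° = 101.5; c'Δl = 19.54; W sinα = 39.8
Slice 4: Δl = 2.8/cos31.6° = 3.287 m; N'_4 = 210·cos31.6° = 178.9; c'Δl = 35.18; W sinα = 110.0
Slice 5: Δl = 2.9/cos46.5° = 4.213 m; N'_5 = 210·cos46.5° = 144.6; c'Δl = 45.08; W sinα = 152.3
Slice 6: Δl = 1.4/cos61.4° = 2.925 m; N'_6 = 39·cos61.4° = 18.7; c'Δl = 31.29; W sinα = 34.2
Σc'Δl = 184.2 kN/m; ΣN' = 596.8 kN/m; ΣW sinα = 363.1 kN/m
Resisting = 184.2 + 596.8·tan29.5° = 184.2 + 337.7 = 521.8 kN/m
FS = 521.8 / 363.1 = 1.437

FS = 1.44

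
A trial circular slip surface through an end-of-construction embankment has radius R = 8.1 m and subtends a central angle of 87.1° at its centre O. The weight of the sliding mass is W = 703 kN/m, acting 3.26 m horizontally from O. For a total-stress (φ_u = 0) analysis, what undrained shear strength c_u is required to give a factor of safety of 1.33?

c_u = 30.6 kPa

FS = c_u·L_a·R / (W·d), so c_u = FS·W·d / (L_a·R).
Arc length L_a = R·θ = 8.1·(87.1°·π/180) = 8.1·1.5202 = 12.31 m
c_u = 1.33·703·3.26 / (12.31·8.1) = 3048.1 / 99.74 = 30.56 kPa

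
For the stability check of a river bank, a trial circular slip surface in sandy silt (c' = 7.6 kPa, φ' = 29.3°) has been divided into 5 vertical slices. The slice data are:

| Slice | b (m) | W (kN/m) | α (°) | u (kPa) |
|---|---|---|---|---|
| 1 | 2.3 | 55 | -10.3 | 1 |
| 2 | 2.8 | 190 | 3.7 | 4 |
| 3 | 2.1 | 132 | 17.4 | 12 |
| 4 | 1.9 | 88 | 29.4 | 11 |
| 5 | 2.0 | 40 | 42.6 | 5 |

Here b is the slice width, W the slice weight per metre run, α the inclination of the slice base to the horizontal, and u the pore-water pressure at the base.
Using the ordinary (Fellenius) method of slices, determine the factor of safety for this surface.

FS = 2.82

Ordinary method of slices: FS = Σ[c'·Δl_i + (W_i cosα_i − u_i·Δl_i)·tanφ'] / Σ W_i sinα_i, with Δl_i = b_i / cosα_i.
Slice 1: Δl = 2.3/cos(-10.3°) = 2.338 m; N'_1 = 55·cos(-10.3°) − 1·2.338 = 51.8; c'Δl = 17.77; W sinα = -9.8
Slice 2: Δl = 2.8/cos3.7° = 2.806 m; N'_2 = 190·cos3.7° − 4·2.806 = 178.4; c'Δl = 21.32; W sinα = 12.3
Slice 3: Δl = 2.1/cos17.4° = 2.201 m; N'_3 = 132·cos17.4° − 12·2.201 = 99.6; c'Δl = 16.73; W sinα = 39.5
Slice 4: Δl = 1.9/cos29.4° = 2.181 m; N'_4 = 88·cos29.4° − 11·2.181 = 52.7; c'Δl = 16.57; W sinα = 43.2
Slice 5: Δl = 2.0/cos42.6° = 2.717 m; N'_5 = 40·cos42.6° − 5·2.717 = 15.9; c'Δl = 20.65; W sinα = 27.1
Σc'Δl = 93.0 kN/m; ΣN' = 398.2 kN/m; ΣW sinα = 112.2 kN/m
Resisting = 93.0 + 398.2·tan29.3° = 93.0 + 223.5 = 316.5 kN/m
FS = 316.5 / 112.2 = 2.822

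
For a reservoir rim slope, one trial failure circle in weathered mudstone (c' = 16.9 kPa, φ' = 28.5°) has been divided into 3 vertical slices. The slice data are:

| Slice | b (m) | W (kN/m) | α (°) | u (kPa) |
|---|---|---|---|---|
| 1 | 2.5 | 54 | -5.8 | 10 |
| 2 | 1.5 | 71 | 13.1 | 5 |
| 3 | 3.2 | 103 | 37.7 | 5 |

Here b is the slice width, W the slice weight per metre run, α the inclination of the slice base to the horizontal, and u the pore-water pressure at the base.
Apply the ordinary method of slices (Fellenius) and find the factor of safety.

FS = 2.97

Ordinary method of slices: FS = Σ[c'·Δl_i + (W_i cosα_i − u_i·Δl_i)·tanφ'] / Σ W_i sinα_i, with Δl_i = b_i / cosα_i.
Slice 1: Δl = 2.5/cos(-5.8°) = 2.513 m; N'_1 = 54·cos(-5.8°) − 10·2.513 = 28.6; c'Δl = 42.47; W sinα = -5.5
Slice 2: Δl = 1.5/cos13.1° = 1.540 m; N'_2 = 71·cos13.1° − 5·1.540 = 61.5; c'Δl = 26.03; W sinα = 16.1
Slice 3: Δl = 3.2/cos37.7° = 4.044 m; N'_3 = 103·cos37.7° − 5·4.044 = 61.3; c'Δl = 68.35; W sinα = 63.0
Σc'Δl = 136.8 kN/m; ΣN' = 151.3 kN/m; ΣW sinα = 73.6 kN/m
Resisting = 136.8 + 151.3·tan28.5° = 136.8 + 82.2 = 219.0 kN/m
FS = 219.0 / 73.6 = 2.975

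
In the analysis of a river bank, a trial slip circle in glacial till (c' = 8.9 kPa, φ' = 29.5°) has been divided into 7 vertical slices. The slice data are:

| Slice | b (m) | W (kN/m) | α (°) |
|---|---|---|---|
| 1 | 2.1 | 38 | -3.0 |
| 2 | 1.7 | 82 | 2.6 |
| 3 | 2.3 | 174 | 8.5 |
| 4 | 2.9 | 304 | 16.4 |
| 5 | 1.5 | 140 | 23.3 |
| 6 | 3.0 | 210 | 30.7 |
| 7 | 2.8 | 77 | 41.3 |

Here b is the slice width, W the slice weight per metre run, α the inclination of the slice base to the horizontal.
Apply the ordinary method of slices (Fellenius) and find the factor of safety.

Ordinary method of slices: FS = Σ[c'·Δl_i + (W_i cosα_i)·tanφ'] / Σ W_i sinα_i, with Δl_i = b_i / cosα_i.
Slice 1: Δl = 2.1/cos(-3.0°) = 2.103 m; N'_1 = 38·cos(-3.0°) = 37.9; c'Δl = 18.72; W sinα = -2.0
Slice 2: Δl = 1.7/cos2.6° = 1.702 m; N'_2 = 82·cos2.6° = 81.9; c'Δl = 15.15; W sinα = 3.7
Slice 3: Δl = 2.3/cos8.5° = 2.326 m; N'_3 = 174·cos8.5° = 172.1; c'Δl = 20.70; W sinα = 25.7
Slice 4: Δl = 2.9/cos16.4° = 3.023 m; N'_4 = 304·cos16.4° = 291.6; c'Δl = 26.90; W sinα = 85.8
Slice 5: Δl = 1.5/cos23.3° = 1.633 m; N'_5 = 140·cos23.3° = 128.6; c'Δl = 14.54; W sinα = 55.4
Slice 6: Δl = 3.0/cos30.7° = 3.489 m; N'_6 = 210·cos30.7° = 180.6; c'Δl = 31.05; W sinα = 107.2
Slice 7: Δl = 2.8/cos41.3° = 3.727 m; N'_7 = 77·cos41.3° = 57.8; c'Δl = 33.17; W sinα = 50.8
Σc'Δl = 160.2 kN/m; ΣN' = 950.6 kN/m; ΣW sinα = 326.7 kN/m
Resisting = 160.2 + 950.6·tan29.5° = 160.2 + 537.8 = 698.0 kN/m
FS = 698.0 / 326.7 = 2.137

FS = 2.14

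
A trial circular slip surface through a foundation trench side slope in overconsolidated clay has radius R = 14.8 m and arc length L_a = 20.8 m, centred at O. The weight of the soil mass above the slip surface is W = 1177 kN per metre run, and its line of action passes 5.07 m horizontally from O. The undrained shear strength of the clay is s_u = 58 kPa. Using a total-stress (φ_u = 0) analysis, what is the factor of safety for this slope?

Taking moments about the centre O, the resisting moment is provided by the undrained shear strength acting along the arc:
M_R = s_u·L_a·R = 58·20.80·14.8 = 17854.7 kN·m/m
M_D = W·d = 1177·5.07 = 5967.4 kN·m/m
FS = M_R / M_D = 17854.7 / 5967.4 = 2.992

FS = 2.99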